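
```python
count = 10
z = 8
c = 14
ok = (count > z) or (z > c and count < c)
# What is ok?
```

Trace:
`count = 10` → count = 10
`z = 8` → z = 8
`c = 14` → c = 14
`ok = (count > z) or (z > c and count < c)` → ok = True
So ok = True

Answer: True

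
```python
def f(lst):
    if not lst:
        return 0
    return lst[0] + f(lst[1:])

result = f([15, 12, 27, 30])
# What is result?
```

15 + 12 + 27 + 30 + 0 = 84

Answer: 84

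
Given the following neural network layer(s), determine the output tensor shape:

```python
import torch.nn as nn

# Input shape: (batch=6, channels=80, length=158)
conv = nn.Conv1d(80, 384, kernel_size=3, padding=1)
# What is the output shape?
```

Input: (6, 80, 158) -> Output: (6, 384, 158)

Answer: (6, 384, 158)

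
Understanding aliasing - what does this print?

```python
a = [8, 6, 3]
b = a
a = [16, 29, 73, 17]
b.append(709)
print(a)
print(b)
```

Key concept: rebinding vs mutation: a is rebound to a new list, b still points at the original.
Step by step:
`a = [8, 6, 3]` → a = [8, 6, 3]
`b = a` → b = [8, 6, 3] (same object as a)
`a = [16, 29, 73, 17]` → a = [16, 29, 73, 17]
`b.append(709)` → b = [8, 6, 3, 709]
`print(a)` → prints [16, 29, 73, 17]
`print(b)` → prints [8, 6, 3, 709]

Answer:
[16, 29, 73, 17]
[8, 6, 3, 709]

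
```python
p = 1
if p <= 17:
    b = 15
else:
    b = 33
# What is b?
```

Trace:
`p = 1` → p = 1
`if p <= 17: ...` → p <= 17 is True → b = 15
So b = 15

Answer: 15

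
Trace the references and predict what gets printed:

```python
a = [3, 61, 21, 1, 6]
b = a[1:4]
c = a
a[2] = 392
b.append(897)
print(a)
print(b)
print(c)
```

Key concept: slice vs alias.
Step by step:
`a = [3, 61, 21, 1, 6]` → a = [3, 61, 21, 1, 6]
`b = a[1:4]` → b = [61, 21, 1]
`c = a` → c = [3, 61, 21, 1, 6] (same object as a)
`a[2] = 392` → a = [3, 61, 392, 1, 6] (same object as c); c = [3, 61, 392, 1, 6] (same object as a)
`b.append(897)` → b = [61, 21, 1, 897]
`print(a)` → prints [3, 61, 392, 1, 6]
`print(b)` → prints [61, 21, 1, 897]
`print(c)` → prints [3, 61, 392, 1, 6]

Answer:
[3, 61, 392, 1, 6]
[61, 21, 1, 897]
[3, 61, 392, 1, 6]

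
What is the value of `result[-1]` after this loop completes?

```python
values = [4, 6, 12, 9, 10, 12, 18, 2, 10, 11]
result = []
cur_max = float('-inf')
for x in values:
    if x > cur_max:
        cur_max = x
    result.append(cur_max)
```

Running max ends at 18
`result` takes the values: [] → [4] → [4, 6] → [4, 6, 12] → [4, 6, 12, 12] → [4, 6, 12, 12, 12] → [4, 6, 12, 12, 12, 12] → [4, 6, 12, 12, 12, 12, 18] → [4, 6, 12, 12, 12, 12, 18, 18] → [4, 6, 12, 12, 12, 12, 18, 18, 18] → [4, 6, 12, 12, 12, 12, 18, 18, 18, 18]
So `result[-1]` = 18

Answer: 18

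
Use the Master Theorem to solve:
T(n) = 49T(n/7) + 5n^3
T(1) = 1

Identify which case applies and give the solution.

a=49, b=7, f(n)=5n^3. log_7(49) = 2. Since c=3 > 2 and the regularity condition holds (49(n/7)^3 = (49/7^3)n^3 with 49/7^3 < 1), Case 3 applies: T(n) = Θ(f(n)) = O(n^3).

Answer: O(n^3) - Case 3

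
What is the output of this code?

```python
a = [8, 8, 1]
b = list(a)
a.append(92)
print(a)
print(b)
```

Key concept: list() constructor creates copy.
Step by step:
`a = [8, 8, 1]` → a = [8, 8, 1]
`b = list(a)` → b = [8, 8, 1]
`a.append(92)` → a = [8, 8, 1, 92]
`print(a)` → prints [8, 8, 1, 92]
`print(b)` → prints [8, 8, 1]

Answer:
[8, 8, 1, 92]
[8, 8, 1]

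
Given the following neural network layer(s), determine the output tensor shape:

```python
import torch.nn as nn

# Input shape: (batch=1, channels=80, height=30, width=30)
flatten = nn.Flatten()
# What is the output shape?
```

Input: (1, 80, 30, 30) -> Output: (1, 72000)

Answer: (1, 72000)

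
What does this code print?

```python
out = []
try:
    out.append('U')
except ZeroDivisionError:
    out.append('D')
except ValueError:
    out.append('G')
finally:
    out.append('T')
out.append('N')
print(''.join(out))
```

Execution trace: 'U' (try body, no exception) → 'T' (finally) → 'N' (after the try/except). Output: UTN

Answer: UTN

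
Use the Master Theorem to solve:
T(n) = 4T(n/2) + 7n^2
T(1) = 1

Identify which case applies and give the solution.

a=4, b=2, f(n)=7n^2. log_2(4) = 2. Since c=2 = 2, Case 2 applies: T(n) = Θ(n^log_b(a) · log n) = O(n^2 log n).

Answer: O(n^2 log n) - Case 2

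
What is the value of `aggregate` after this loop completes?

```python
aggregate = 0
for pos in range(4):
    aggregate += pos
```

Sum of 0 to 3 = 6
`aggregate` takes the values: 0 → 1 → 3 → 6

Answer: 6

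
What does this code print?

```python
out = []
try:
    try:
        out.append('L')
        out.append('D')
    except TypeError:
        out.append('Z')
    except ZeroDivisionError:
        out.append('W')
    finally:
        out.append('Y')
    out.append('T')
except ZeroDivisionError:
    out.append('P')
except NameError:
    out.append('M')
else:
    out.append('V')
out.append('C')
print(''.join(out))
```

Execution trace: 'L' (inner try body) → 'D' (inner try body, no exception) → 'Y' (inner finally) → 'T' (try body, no exception) → 'V' (else) → 'C' (after the try/except). Output: LDYTVC

Answer: LDYTVC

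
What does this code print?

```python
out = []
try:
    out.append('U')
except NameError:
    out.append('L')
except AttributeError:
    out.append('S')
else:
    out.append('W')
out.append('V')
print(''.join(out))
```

Execution trace: 'U' (try body, no exception) → 'W' (else) → 'V' (after the try/except). Output: UWV

Answer: UWV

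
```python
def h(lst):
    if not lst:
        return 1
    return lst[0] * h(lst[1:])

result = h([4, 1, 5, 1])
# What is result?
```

Product over [4, 1, 5, 1] = 4 * 1 * 5 * 1 = 20

Answer: 20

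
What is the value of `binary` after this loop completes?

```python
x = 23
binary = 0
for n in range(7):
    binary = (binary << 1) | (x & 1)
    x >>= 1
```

Reverse lowest 7 bits of 23
`binary` takes the values: 0 → 1 → 3 → 7 → 14 → 29 → 58 → 116

Answer: 116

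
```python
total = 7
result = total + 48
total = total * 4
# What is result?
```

Trace:
`total = 7` → total = 7
`result = total + 48` → result = 55
`total = total * 4` → total = 28
So result = 55

Answer: 55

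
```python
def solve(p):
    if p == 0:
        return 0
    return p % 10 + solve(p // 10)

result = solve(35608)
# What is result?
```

Sum of digits of 35608: 8 + 0 + 6 + 5 + 3 = 22

Answer: 22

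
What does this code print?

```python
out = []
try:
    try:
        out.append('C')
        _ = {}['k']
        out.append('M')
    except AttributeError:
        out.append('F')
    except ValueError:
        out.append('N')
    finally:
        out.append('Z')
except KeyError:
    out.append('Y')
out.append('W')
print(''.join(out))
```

Execution trace: 'C' (inner try body) → 'Z' (inner finally) → 'Y' (outer except KeyError) → 'W' (after the try/except). Output: CZYW

Answer: CZYW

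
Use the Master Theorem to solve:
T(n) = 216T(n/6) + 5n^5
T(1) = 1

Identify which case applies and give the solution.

a=216, b=6, f(n)=5n^5. log_6(216) = 3. Since c=5 > 3 and the regularity condition holds (216(n/6)^5 = (216/6^5)n^5 with 216/6^5 < 1), Case 3 applies: T(n) = Θ(f(n)) = O(n^5).

Answer: O(n^5) - Case 3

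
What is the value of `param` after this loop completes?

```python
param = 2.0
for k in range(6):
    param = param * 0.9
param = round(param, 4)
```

Exponential decay: 2.0 * 0.9^6
`param` takes the values: 2.0 → 1.8 → 1.62 → 1.458 → 1.3122 → 1.18098 → 1.062882 → 1.0629

Answer: 1.0629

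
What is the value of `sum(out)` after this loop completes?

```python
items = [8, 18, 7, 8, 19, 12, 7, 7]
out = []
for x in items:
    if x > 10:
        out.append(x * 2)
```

Sum of doubled values > 10
`out` takes the values: [] → [36] → [36, 38] → [36, 38, 24]
So `sum(out)` = 98

Answer: 98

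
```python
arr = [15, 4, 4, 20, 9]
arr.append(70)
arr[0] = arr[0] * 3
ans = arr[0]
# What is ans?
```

Trace:
`arr = [15, 4, 4, 20, 9]` → arr = [15, 4, 4, 20, 9]
`arr.append(70)` → arr = [15, 4, 4, 20, 9, 70]
`arr[0] = arr[0] * 3` → arr = [45, 4, 4, 20, 9, 70]
`ans = arr[0]` → ans = 45
So ans = 45

Answer: 45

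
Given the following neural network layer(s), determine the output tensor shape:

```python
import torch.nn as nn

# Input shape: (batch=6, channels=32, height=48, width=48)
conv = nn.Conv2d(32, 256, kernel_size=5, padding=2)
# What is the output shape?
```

Input: (6, 32, 48, 48) -> Output: (6, 256, 48, 48)

Answer: (6, 256, 48, 48)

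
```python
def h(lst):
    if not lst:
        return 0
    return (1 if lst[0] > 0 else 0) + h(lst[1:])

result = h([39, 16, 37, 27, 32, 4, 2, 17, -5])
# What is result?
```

Count of positive elements in [39, 16, 37, 27, 32, 4, 2, 17, -5] = 8

Answer: 8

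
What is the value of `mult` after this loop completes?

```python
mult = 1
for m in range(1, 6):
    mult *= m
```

5! = 120
`mult` takes the values: 1 → 2 → 6 → 24 → 120

Answer: 120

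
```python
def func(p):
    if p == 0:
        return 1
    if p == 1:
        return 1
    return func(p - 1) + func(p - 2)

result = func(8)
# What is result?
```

Build up from base cases: func(0)=1, func(1)=1, func(2)=2, func(3)=3, func(4)=5, func(5)=8, func(6)=13, ..., func(8)=34

Answer: 34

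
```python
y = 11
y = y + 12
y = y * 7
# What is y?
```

Trace:
`y = 11` → y = 11
`y = y + 12` → y = 23
`y = y * 7` → y = 161
So y = 161

Answer: 161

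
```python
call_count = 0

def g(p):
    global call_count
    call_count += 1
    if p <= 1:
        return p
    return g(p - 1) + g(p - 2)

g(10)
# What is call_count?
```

Calls(p) = 1 + Calls(p-1) + Calls(p-2); Calls(0)=Calls(1)=1. For p=10 this gives 177.

Answer: 177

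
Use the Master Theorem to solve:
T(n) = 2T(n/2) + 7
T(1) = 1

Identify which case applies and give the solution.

a=2, b=2, f(n)=7. log_2(2) = 1. Since c=0 < 1, Case 1 applies: T(n) = Θ(n^log_b(a)) = O(n).

Answer: O(n) - Case 1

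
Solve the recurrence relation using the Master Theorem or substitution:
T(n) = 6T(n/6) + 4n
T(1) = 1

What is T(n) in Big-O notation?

By Master Theorem: a=6, b=6, f(n)=4n. Since log_6(6) = 1 and f(n) = Θ(n^1), Case 2 applies. T(n) = O(n log n).

Answer: O(n log n)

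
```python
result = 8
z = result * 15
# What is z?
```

Trace:
`result = 8` → result = 8
`z = result * 15` → z = 120
So z = 120

Answer: 120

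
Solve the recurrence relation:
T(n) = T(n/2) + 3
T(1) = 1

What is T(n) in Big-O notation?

Each step divides n by 2 and adds 3. After log_2(n) steps we reach T(1)=1. So T(n) = 3·log_2(n) + 1 = O(log n).

Answer: O(log n)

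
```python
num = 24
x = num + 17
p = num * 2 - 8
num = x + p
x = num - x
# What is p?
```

Trace:
`num = 24` → num = 24
`x = num + 17` → x = 41
`p = num * 2 - 8` → p = 40
`num = x + p` → num = 81
`x = num - x` → x = 40
So p = 40

Answer: 40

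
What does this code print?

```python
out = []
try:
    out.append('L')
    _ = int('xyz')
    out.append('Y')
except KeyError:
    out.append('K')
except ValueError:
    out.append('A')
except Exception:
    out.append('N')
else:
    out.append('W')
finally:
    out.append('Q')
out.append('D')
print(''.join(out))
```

Execution trace: 'L' (try body) → 'A' (except ValueError) → 'Q' (finally) → 'D' (after the try/except). Output: LAQD

Answer: LAQD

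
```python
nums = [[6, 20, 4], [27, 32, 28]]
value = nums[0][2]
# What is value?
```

Trace:
`nums = [[6, 20, 4], [27, 32, 28]]` → nums = [[6, 20, 4], [27, 32, 28]]
`value = nums[0][2]` → value = 4
So value = 4

Answer: 4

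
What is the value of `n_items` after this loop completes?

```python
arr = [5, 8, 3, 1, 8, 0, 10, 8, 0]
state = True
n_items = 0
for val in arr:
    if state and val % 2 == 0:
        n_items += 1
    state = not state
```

Count even values at even positions
`n_items` takes the values: 0 → 1 → 2 → 3

Answer: 3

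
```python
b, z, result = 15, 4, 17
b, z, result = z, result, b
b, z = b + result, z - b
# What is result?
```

Trace:
`b, z, result = 15, 4, 17` → b = 15; z = 4; result = 17
`b, z, result = z, result, b` → b = 4; z = 17; result = 15
`b, z = b + result, z - b` → b = 19; z = 13
So result = 15

Answer: 15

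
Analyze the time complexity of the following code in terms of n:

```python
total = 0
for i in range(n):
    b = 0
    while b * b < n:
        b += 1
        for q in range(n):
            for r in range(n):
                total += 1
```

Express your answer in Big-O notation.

Each loop level contributes: n × √n × n × n. Multiplying the contributions gives O(n^3√n).

Answer: O(n^3√n)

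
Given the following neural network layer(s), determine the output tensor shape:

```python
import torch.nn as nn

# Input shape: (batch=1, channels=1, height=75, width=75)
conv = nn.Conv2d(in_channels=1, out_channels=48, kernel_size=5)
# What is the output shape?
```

Input: (1, 1, 75, 75) -> Output: (1, 48, 71, 71)

Answer: (1, 48, 71, 71)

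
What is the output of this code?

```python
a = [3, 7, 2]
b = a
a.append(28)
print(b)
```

Key concept: basic list aliasing.
Step by step:
`a = [3, 7, 2]` → a = [3, 7, 2]
`b = a` → b = [3, 7, 2] (same object as a)
`a.append(28)` → a = [3, 7, 2, 28] (same object as b); b = [3, 7, 2, 28] (same object as a)
`print(b)` → prints [3, 7, 2, 28]

Answer: [3, 7, 2, 28]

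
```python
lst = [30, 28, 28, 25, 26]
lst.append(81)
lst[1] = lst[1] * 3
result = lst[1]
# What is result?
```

Trace:
`lst = [30, 28, 28, 25, 26]` → lst = [30, 28, 28, 25, 26]
`lst.append(81)` → lst = [30, 28, 28, 25, 26, 81]
`lst[1] = lst[1] * 3` → lst = [30, 84, 28, 25, 26, 81]
`result = lst[1]` → result = 84
So result = 84

Answer: 84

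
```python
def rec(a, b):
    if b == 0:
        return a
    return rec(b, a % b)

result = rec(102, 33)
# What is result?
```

rec(102, 33) -> rec(33, 3) -> rec(3, 0) -> 3

Answer: 3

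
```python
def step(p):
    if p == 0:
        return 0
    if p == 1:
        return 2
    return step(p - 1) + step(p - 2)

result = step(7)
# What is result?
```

Build up from base cases: step(0)=0, step(1)=2, step(2)=2, step(3)=4, step(4)=6, step(5)=10, step(6)=16, ..., step(7)=26

Answer: 26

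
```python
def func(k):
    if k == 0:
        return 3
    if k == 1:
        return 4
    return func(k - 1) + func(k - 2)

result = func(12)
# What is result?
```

Build up from base cases: func(0)=3, func(1)=4, func(2)=7, func(3)=11, func(4)=18, func(5)=29, func(6)=47, ..., func(12)=843

Answer: 843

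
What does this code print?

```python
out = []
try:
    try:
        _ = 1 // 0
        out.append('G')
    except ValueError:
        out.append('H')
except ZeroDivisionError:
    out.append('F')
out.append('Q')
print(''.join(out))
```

Execution trace: 'F' (outer except ZeroDivisionError) → 'Q' (after the try/except). Output: FQ

Answer: FQ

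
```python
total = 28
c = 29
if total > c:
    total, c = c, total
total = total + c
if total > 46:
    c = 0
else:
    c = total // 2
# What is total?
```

Trace:
`total = 28` → total = 28
`c = 29` → c = 29
`if total > c: ...` → total > c is False → no variable changes
`total = total + c` → total = 57
`if total > 46: ...` → total > 46 is True → c = 0
So total = 57

Answer: 57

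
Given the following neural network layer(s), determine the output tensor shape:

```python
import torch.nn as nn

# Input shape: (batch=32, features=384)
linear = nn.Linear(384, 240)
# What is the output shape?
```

Input: (32, 384) -> Output: (32, 240)

Answer: (32, 240)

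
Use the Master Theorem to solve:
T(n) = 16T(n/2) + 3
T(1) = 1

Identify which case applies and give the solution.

a=16, b=2, f(n)=3. log_2(16) = 4. Since c=0 < 4, Case 1 applies: T(n) = Θ(n^log_b(a)) = O(n^4).

Answer: O(n^4) - Case 1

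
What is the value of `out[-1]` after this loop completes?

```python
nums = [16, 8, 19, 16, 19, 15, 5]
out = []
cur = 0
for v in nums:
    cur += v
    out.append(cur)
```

Cumulative sum ends at 98
`out` takes the values: [] → [16] → [16, 24] → [16, 24, 43] → [16, 24, 43, 59] → [16, 24, 43, 59, 78] → [16, 24, 43, 59, 78, 93] → [16, 24, 43, 59, 78, 93, 98]
So `out[-1]` = 98

Answer: 98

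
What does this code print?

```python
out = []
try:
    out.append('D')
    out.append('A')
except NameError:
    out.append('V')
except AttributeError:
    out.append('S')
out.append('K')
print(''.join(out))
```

Execution trace: 'D' (try body) → 'A' (try body, no exception) → 'K' (after the try/except). Output: DAK

Answer: DAK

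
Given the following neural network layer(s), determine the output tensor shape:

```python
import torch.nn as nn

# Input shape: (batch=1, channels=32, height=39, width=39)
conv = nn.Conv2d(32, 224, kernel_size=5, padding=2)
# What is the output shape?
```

Input: (1, 32, 39, 39) -> Output: (1, 224, 39, 39)

Answer: (1, 224, 39, 39)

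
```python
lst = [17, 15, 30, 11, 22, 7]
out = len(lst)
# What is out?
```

Trace:
`lst = [17, 15, 30, 11, 22, 7]` → lst = [17, 15, 30, 11, 22, 7]
`out = len(lst)` → out = 6
So out = 6

Answer: 6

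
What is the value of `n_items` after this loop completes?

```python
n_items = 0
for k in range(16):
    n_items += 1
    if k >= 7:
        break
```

Loop breaks when k reaches 7, n_items is 8
`n_items` takes the values: 0 → 1 → 2 → 3 → 4 → 5 → 6 → 7 → 8

Answer: 8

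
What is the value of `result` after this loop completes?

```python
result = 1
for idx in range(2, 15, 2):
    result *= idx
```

Product of even numbers 2 to 14
`result` takes the values: 1 → 2 → 8 → 48 → 384 → 3840 → 46080 → 645120

Answer: 645120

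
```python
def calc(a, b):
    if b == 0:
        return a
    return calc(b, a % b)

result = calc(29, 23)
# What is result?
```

calc(29, 23) -> calc(23, 6) -> calc(6, 5) -> calc(5, 1) -> calc(1, 0) -> 1

Answer: 1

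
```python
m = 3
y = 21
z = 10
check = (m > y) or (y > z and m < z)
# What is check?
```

Trace:
`m = 3` → m = 3
`y = 21` → y = 21
`z = 10` → z = 10
`check = (m > y) or (y > z and m < z)` → check = True
So check = True

Answer: True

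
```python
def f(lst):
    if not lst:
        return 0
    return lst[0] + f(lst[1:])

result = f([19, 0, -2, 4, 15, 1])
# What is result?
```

19 + 0 + (-2) + 4 + 15 + 1 + 0 = 37

Answer: 37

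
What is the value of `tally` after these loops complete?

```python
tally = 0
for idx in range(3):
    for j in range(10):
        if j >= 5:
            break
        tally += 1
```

Inner breaks at 5, outer runs 3 times
`tally` takes the values: 0 → 1 → 2 → 3 → 4 → 5 → 6 → 7 → 8 → 9 → 10 → 11 → 12 → 13 → 14 → 15

Answer: 15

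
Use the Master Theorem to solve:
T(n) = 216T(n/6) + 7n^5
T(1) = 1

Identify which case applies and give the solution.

a=216, b=6, f(n)=7n^5. log_6(216) = 3. Since c=5 > 3 and the regularity condition holds (216(n/6)^5 = (216/6^5)n^5 with 216/6^5 < 1), Case 3 applies: T(n) = Θ(f(n)) = O(n^5).

Answer: O(n^5) - Case 3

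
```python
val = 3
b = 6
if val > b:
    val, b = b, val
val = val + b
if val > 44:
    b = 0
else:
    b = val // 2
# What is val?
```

Trace:
`val = 3` → val = 3
`b = 6` → b = 6
`if val > b: ...` → val > b is False → no variable changes
`val = val + b` → val = 9
`if val > 44: ...` → val > 44 is False, take else branch → b = 4
So val = 9

Answer: 9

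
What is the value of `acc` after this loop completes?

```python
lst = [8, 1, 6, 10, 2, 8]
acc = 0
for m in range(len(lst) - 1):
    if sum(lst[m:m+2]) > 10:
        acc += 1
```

Count windows with sum > 10
`acc` takes the values: 0 → 1 → 2

Answer: 2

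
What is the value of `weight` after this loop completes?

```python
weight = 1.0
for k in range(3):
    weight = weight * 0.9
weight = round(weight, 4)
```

Exponential decay: 1.0 * 0.9^3
`weight` takes the values: 1.0 → 0.9 → 0.81 → 0.729

Answer: 0.729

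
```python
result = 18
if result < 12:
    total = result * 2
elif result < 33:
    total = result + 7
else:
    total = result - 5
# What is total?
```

Trace:
`result = 18` → result = 18
`if result < 12: ...` → result < 12 is False, result < 33 is True → total = 25
So total = 25

Answer: 25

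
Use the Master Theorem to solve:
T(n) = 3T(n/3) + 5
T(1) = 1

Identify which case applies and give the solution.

a=3, b=3, f(n)=5. log_3(3) = 1. Since c=0 < 1, Case 1 applies: T(n) = Θ(n^log_b(a)) = O(n).

Answer: O(n) - Case 1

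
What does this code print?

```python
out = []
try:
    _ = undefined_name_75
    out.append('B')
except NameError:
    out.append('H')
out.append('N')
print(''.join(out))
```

Execution trace: 'H' (except NameError) → 'N' (after the try/except). Output: HN

Answer: HN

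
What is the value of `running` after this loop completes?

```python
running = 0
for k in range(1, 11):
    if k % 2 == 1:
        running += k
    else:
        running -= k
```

Add odd, subtract even
`running` takes the values: 0 → 1 → -1 → 2 → -2 → 3 → -3 → 4 → -4 → 5 → -5

Answer: -5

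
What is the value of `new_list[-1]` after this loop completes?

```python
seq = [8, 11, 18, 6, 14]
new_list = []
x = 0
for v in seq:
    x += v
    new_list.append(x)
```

Cumulative sum ends at 57
`new_list` takes the values: [] → [8] → [8, 19] → [8, 19, 37] → [8, 19, 37, 43] → [8, 19, 37, 43, 57]
So `new_list[-1]` = 57

Answer: 57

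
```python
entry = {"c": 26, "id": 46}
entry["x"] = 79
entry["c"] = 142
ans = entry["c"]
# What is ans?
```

Trace:
`entry = {"c": 26, "id": 46}` → entry = {'c': 26, 'id': 46}
`entry["x"] = 79` → entry = {'c': 26, 'id': 46, 'x': 79}
`entry["c"] = 142` → entry = {'c': 142, 'id': 46, 'x': 79}
`ans = entry["c"]` → ans = 142
So ans = 142

Answer: 142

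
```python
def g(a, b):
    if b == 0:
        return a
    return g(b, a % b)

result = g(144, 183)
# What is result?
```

g(144, 183) -> g(183, 144) -> g(144, 39) -> g(39, 27) -> g(27, 12) -> g(12, 3) -> g(3, 0) -> 3

Answer: 3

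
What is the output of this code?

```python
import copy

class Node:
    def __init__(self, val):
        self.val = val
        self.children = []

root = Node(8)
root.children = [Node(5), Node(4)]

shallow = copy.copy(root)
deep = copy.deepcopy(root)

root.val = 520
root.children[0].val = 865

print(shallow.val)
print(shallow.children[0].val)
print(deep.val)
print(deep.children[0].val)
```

Key concept: deep copy with custom objects.
Step by step:
`root = Node(8)` → root = Node(val=8, children=[])
`root.children = [Node(5), Node(4)]` → root = Node(val=8, children=[Node(val=5, children=[]), Node(val=4, children=[])])
`shallow = copy.copy(root)` → shallow = Node(val=8, children=[Node(val=5, children=[]), Node(val=4, children=[])])
`deep = copy.deepcopy(root)` → deep = Node(val=8, children=[Node(val=5, children=[]), Node(val=4, children=[])])
`root.val = 520` → root = Node(val=520, children=[Node(val=5, children=[]), Node(val=4, children=[])])
`root.children[0].val = 865` → root = Node(val=520, children=[Node(val=865, children=[]), Node(val=4, children=[])]); shallow = Node(val=8, children=[Node(val=865, children=[]), Node(val=4, children=[])])
`print(shallow.val)` → prints 8
`print(shallow.children[0].val)` → prints 865
`print(deep.val)` → prints 8
`print(deep.children[0].val)` → prints 5

Answer:
8
865
8
5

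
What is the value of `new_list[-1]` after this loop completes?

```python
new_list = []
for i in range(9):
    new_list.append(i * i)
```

Last element of squares 0 to 8
`new_list` takes the values: [] → [0] → [0, 1] → [0, 1, 4] → [0, 1, 4, 9] → [0, 1, 4, 9, 16] → [0, 1, 4, 9, 16, 25] → [0, 1, 4, 9, 16, 25, 36] → [0, 1, 4, 9, 16, 25, 36, 49] → [0, 1, 4, 9, 16, 25, 36, 49, 64]
So `new_list[-1]` = 64

Answer: 64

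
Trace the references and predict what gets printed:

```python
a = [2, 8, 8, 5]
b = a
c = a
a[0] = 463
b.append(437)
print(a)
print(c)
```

Key concept: multiple aliases.
Step by step:
`a = [2, 8, 8, 5]` → a = [2, 8, 8, 5]
`b = a` → b = [2, 8, 8, 5] (same object as a)
`c = a` → c = [2, 8, 8, 5] (same object as a, b)
`a[0] = 463` → a = [463, 8, 8, 5] (same object as b, c); b = [463, 8, 8, 5] (same object as a, c); c = [463, 8, 8, 5] (same object as a, b)
`b.append(437)` → a = [463, 8, 8, 5, 437] (same object as b, c); b = [463, 8, 8, 5, 437] (same object as a, c); c = [463, 8, 8, 5, 437] (same object as a, b)
`print(a)` → prints [463, 8, 8, 5, 437]
`print(c)` → prints [463, 8, 8, 5, 437]

Answer:
[463, 8, 8, 5, 437]
[463, 8, 8, 5, 437]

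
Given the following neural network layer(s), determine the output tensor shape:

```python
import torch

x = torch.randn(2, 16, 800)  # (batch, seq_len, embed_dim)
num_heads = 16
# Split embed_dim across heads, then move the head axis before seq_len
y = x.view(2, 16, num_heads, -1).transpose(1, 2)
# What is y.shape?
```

Input: (2, 16, 800) -> head_dim = 800 // 16 = 50; after view: (2, 16, 16, 50) -> after transpose(1, 2): (2, 16, 16, 50) -> Output: (2, 16, 16, 50)

Answer: (2, 16, 16, 50)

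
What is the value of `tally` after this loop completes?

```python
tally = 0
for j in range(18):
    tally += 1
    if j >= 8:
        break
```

Loop breaks when j reaches 8, tally is 9
`tally` takes the values: 0 → 1 → 2 → 3 → 4 → 5 → 6 → 7 → 8 → 9

Answer: 9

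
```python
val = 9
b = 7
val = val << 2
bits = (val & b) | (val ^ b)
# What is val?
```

Trace:
`val = 9` → val = 9
`b = 7` → b = 7
`val = val << 2` → val = 36
`bits = (val & b) | (val ^ b)` → bits = 39
So val = 36

Answer: 36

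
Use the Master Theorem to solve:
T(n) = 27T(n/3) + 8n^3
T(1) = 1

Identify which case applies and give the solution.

a=27, b=3, f(n)=8n^3. log_3(27) = 3. Since c=3 = 3, Case 2 applies: T(n) = Θ(n^log_b(a) · log n) = O(n^3 log n).

Answer: O(n^3 log n) - Case 2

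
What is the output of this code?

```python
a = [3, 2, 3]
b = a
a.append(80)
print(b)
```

Key concept: basic list aliasing.
Step by step:
`a = [3, 2, 3]` → a = [3, 2, 3]
`b = a` → b = [3, 2, 3] (same object as a)
`a.append(80)` → a = [3, 2, 3, 80] (same object as b); b = [3, 2, 3, 80] (same object as a)
`print(b)` → prints [3, 2, 3, 80]

Answer: [3, 2, 3, 80]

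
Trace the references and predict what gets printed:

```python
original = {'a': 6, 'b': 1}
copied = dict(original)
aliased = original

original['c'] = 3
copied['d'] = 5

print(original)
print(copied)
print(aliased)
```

Key concept: dict() creates copy, assignment creates alias.
Step by step:
`original = {'a': 6, 'b': 1}` → original = {'a': 6, 'b': 1}
`copied = dict(original)` → copied = {'a': 6, 'b': 1}
`aliased = original` → aliased = {'a': 6, 'b': 1} (same object as original)
`original['c'] = 3` → original = {'a': 6, 'b': 1, 'c': 3} (same object as aliased); aliased = {'a': 6, 'b': 1, 'c': 3} (same object as original)
`copied['d'] = 5` → copied = {'a': 6, 'b': 1, 'd': 5}
`print(original)` → prints {'a': 6, 'b': 1, 'c': 3}
`print(copied)` → prints {'a': 6, 'b': 1, 'd': 5}
`print(aliased)` → prints {'a': 6, 'b': 1, 'c': 3}

Answer:
{'a': 6, 'b': 1, 'c': 3}
{'a': 6, 'b': 1, 'd': 5}
{'a': 6, 'b': 1, 'c': 3}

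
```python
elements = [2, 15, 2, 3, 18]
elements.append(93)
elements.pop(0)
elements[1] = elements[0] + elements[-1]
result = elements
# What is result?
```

Trace:
`elements = [2, 15, 2, 3, 18]` → elements = [2, 15, 2, 3, 18]
`elements.append(93)` → elements = [2, 15, 2, 3, 18, 93]
`elements.pop(0)` → elements = [15, 2, 3, 18, 93]
`elements[1] = elements[0] + elements[-1]` → elements = [15, 108, 3, 18, 93]
`result = elements` → result = [15, 108, 3, 18, 93]
So result = [15, 108, 3, 18, 93]

Answer: [15, 108, 3, 18, 93]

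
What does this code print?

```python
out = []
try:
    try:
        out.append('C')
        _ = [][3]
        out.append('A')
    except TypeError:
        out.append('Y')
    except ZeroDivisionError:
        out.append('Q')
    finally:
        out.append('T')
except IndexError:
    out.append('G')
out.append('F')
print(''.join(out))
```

Execution trace: 'C' (try body) → 'T' (finally) → 'G' (outer except IndexError) → 'F' (after the try/except). Output: CTGF

Answer: CTGF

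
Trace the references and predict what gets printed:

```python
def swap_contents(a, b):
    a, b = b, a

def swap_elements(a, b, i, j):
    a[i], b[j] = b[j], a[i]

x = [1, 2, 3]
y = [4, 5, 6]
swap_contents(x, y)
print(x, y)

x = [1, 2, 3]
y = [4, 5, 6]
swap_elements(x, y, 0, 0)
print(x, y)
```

Key concept: parameter rebinding vs mutation.
Step by step:
`x = [1, 2, 3]` → x = [1, 2, 3]
`y = [4, 5, 6]` → y = [4, 5, 6]
`swap_contents(x, y)` → no visible change to tracked variables
`print(x, y)` → prints [1, 2, 3] [4, 5, 6]
`x = [1, 2, 3]` → x = [1, 2, 3]
`y = [4, 5, 6]` → y = [4, 5, 6]
`swap_elements(x, y, 0, 0)` → x = [4, 2, 3]; y = [1, 5, 6]
`print(x, y)` → prints [4, 2, 3] [1, 5, 6]

Answer:
[1, 2, 3] [4, 5, 6]
[4, 2, 3] [1, 5, 6]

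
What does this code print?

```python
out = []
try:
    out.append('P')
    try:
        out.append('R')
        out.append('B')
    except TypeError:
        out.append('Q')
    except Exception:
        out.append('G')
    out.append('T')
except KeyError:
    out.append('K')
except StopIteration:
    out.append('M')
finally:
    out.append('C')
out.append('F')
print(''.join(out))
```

Execution trace: 'P' (try body) → 'R' (inner try body) → 'B' (inner try body, no exception) → 'T' (try body, no exception) → 'C' (finally) → 'F' (after the try/except). Output: PRBTCF

Answer: PRBTCF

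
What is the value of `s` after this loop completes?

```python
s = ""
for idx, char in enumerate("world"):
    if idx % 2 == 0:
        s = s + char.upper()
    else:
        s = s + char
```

Uppercase even positions in 'world'
`s` takes the values: "" → "W" → "Wo" → "WoR" → "WoRl" → "WoRlD"

Answer: "WoRlD"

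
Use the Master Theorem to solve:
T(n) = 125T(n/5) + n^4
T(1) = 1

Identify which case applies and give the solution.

a=125, b=5, f(n)=n^4. log_5(125) = 3. Since c=4 > 3 and the regularity condition holds (125(n/5)^4 = (125/5^4)n^4 with 125/5^4 < 1), Case 3 applies: T(n) = Θ(f(n)) = O(n^4).

Answer: O(n^4) - Case 3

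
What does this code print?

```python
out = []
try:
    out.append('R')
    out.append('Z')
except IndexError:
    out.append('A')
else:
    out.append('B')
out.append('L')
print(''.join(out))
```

Execution trace: 'R' (try body) → 'Z' (try body, no exception) → 'B' (else) → 'L' (after the try/except). Output: RZBL

Answer: RZBL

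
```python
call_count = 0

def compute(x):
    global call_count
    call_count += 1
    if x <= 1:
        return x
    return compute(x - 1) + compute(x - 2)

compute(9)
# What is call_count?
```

Calls(x) = 1 + Calls(x-1) + Calls(x-2); Calls(0)=Calls(1)=1. For x=9 this gives 109.

Answer: 109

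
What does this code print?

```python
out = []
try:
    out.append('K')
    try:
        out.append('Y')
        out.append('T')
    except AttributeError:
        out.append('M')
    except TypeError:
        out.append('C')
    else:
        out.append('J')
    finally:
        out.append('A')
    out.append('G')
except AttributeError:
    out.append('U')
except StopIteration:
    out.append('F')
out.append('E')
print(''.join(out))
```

Execution trace: 'K' (try body) → 'Y' (inner try body) → 'T' (inner try body, no exception) → 'J' (inner else) → 'A' (inner finally) → 'G' (try body, no exception) → 'E' (after the try/except). Output: KYTJAGE

Answer: KYTJAGE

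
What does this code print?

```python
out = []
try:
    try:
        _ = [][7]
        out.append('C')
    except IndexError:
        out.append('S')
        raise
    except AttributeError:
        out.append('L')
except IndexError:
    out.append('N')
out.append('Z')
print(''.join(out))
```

Execution trace: 'S' (inner except IndexError) → 'N' (outer except IndexError) → 'Z' (after the try/except). Output: SNZ

Answer: SNZ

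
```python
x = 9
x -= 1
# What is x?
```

Trace:
`x = 9` → x = 9
`x -= 1` → x = 8
So x = 8

Answer: 8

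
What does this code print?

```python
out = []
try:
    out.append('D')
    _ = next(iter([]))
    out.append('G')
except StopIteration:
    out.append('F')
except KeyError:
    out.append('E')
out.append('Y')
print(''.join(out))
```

Execution trace: 'D' (try body) → 'F' (except StopIteration) → 'Y' (after the try/except). Output: DFY

Answer: DFY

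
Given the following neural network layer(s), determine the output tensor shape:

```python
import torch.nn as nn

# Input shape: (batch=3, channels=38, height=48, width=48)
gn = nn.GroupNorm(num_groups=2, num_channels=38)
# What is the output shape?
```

Input: (3, 38, 48, 48) -> Output: (3, 38, 48, 48)

Answer: (3, 38, 48, 48)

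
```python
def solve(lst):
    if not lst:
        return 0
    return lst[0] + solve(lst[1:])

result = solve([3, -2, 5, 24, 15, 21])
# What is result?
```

3 + (-2) + 5 + 24 + 15 + 21 + 0 = 66

Answer: 66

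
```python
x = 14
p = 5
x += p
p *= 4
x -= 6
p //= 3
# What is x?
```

Trace:
`x = 14` → x = 14
`p = 5` → p = 5
`x += p` → x = 19
`p *= 4` → p = 20
`x -= 6` → x = 13
`p //= 3` → p = 6
So x = 13

Answer: 13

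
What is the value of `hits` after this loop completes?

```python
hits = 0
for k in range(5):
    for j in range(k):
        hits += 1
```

Triangle number: 0+1+2+...+4
`hits` takes the values: 0 → 1 → 2 → 3 → 4 → 5 → 6 → 7 → 8 → 9 → 10

Answer: 10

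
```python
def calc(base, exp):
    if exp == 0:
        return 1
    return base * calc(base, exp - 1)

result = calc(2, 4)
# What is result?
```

calc(2, 4) = 2 * 2 * 2 * 2 = 16

Answer: 16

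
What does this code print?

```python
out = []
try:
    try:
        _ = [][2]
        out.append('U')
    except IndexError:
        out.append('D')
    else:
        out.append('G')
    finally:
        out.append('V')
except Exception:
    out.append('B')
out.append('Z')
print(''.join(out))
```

Execution trace: 'D' (inner except IndexError) → 'V' (inner finally) → 'Z' (after the try/except). Output: DVZ

Answer: DVZ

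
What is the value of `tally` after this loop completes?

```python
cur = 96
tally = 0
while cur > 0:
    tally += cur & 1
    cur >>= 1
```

Count set bits in 96 (binary: 0b1100000)
`tally` takes the values: 0 → 1 → 2

Answer: 2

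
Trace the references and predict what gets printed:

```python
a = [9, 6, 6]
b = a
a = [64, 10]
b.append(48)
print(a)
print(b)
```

Key concept: rebinding vs mutation: a is rebound to a new list, b still points at the original.
Step by step:
`a = [9, 6, 6]` → a = [9, 6, 6]
`b = a` → b = [9, 6, 6] (same object as a)
`a = [64, 10]` → a = [64, 10]
`b.append(48)` → b = [9, 6, 6, 48]
`print(a)` → prints [64, 10]
`print(b)` → prints [9, 6, 6, 48]

Answer:
[64, 10]
[9, 6, 6, 48]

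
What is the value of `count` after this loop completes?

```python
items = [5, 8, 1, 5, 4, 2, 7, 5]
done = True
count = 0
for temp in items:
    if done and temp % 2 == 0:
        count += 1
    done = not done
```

Count even values at even positions
`count` takes the values: 0 → 1

Answer: 1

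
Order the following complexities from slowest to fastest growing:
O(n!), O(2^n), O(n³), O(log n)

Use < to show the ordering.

Ordered by growth rate: O(log n) < O(n³) < O(2^n) < O(n!)

Answer: O(log n) < O(n³) < O(2^n) < O(n!)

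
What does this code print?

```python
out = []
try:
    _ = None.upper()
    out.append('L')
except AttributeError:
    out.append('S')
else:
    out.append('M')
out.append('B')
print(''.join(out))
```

Execution trace: 'S' (except AttributeError) → 'B' (after the try/except). Output: SB

Answer: SB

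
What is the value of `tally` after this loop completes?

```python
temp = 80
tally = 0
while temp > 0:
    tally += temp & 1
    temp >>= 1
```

Count set bits in 80 (binary: 0b1010000)
`tally` takes the values: 0 → 1 → 2

Answer: 2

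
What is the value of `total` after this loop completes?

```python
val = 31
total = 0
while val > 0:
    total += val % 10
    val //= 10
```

Sum digits of 31
`total` takes the values: 0 → 1 → 4

Answer: 4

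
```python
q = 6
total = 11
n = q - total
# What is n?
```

Trace:
`q = 6` → q = 6
`total = 11` → total = 11
`n = q - total` → n = -5
So n = -5

Answer: -5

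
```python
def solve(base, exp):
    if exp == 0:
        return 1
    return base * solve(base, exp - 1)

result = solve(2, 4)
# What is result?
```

solve(2, 4) = 2 * 2 * 2 * 2 = 16

Answer: 16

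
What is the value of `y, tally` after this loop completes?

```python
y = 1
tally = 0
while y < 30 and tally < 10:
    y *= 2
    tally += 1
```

Double until >= 30 or 10 iterations
`y, tally` takes the values: (1, 0) → (2, 0) → (2, 1) → (4, 1) → (4, 2) → (8, 2) → (8, 3) → (16, 3) → (16, 4) → (32, 4) → (32, 5)

Answer: 32, 5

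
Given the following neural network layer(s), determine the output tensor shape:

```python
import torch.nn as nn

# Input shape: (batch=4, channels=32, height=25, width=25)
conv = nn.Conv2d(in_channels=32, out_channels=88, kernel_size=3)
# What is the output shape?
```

Input: (4, 32, 25, 25) -> Output: (4, 88, 23, 23)

Answer: (4, 88, 23, 23)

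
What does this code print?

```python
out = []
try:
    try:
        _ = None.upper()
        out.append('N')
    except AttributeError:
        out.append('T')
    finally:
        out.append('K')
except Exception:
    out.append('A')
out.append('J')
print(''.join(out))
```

Execution trace: 'T' (inner except AttributeError) → 'K' (inner finally) → 'J' (after the try/except). Output: TKJ

Answer: TKJ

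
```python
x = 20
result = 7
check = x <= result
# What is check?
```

Trace:
`x = 20` → x = 20
`result = 7` → result = 7
`check = x <= result` → check = False
So check = False

Answer: False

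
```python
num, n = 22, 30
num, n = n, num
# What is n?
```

Trace:
`num, n = 22, 30` → num = 22; n = 30
`num, n = n, num` → num = 30; n = 22
So n = 22

Answer: 22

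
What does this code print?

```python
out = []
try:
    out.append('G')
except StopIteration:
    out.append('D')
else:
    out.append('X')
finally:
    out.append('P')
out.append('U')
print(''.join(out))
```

Execution trace: 'G' (try body, no exception) → 'X' (else) → 'P' (finally) → 'U' (after the try/except). Output: GXPU

Answer: GXPU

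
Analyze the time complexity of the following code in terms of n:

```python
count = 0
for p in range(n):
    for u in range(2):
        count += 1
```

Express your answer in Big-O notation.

Each loop level contributes: n × 1. Multiplying the contributions gives O(n).

Answer: O(n)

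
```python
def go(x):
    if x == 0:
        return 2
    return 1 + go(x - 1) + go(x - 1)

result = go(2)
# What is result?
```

go(x) = 1 + 2·go(x-1), go(0)=2. Closed form: (2+1)·2^2 - 1 = 11.

Answer: 11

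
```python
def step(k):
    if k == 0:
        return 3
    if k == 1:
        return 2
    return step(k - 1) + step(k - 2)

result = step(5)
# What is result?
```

Build up from base cases: step(0)=3, step(1)=2, step(2)=5, step(3)=7, step(4)=12, step(5)=19

Answer: 19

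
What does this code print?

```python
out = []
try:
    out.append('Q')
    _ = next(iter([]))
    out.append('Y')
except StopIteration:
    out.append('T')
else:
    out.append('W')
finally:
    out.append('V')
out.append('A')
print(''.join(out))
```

Execution trace: 'Q' (try body) → 'T' (except StopIteration) → 'V' (finally) → 'A' (after the try/except). Output: QTVA

Answer: QTVA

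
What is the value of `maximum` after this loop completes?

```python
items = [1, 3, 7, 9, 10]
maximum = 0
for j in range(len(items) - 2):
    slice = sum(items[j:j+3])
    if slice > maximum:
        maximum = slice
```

Max sum of 3-element window in [1, 3, 7, 9, 10]
`maximum` takes the values: 0 → 11 → 19 → 26

Answer: 26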